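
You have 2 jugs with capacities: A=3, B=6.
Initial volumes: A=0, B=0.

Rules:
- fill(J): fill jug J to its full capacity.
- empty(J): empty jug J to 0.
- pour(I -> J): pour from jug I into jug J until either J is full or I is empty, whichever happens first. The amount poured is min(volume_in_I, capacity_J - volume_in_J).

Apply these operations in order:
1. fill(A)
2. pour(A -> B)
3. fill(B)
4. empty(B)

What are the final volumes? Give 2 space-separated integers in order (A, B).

Answer: 0 0

Derivation:
Step 1: fill(A) -> (A=3 B=0)
Step 2: pour(A -> B) -> (A=0 B=3)
Step 3: fill(B) -> (A=0 B=6)
Step 4: empty(B) -> (A=0 B=0)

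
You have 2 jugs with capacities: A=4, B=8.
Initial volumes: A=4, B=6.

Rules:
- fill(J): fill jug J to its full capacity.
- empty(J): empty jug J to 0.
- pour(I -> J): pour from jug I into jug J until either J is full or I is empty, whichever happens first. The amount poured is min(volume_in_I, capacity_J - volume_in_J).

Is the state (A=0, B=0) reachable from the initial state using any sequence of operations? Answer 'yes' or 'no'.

BFS from (A=4, B=6):
  1. empty(A) -> (A=0 B=6)
  2. empty(B) -> (A=0 B=0)
Target reached → yes.

Answer: yes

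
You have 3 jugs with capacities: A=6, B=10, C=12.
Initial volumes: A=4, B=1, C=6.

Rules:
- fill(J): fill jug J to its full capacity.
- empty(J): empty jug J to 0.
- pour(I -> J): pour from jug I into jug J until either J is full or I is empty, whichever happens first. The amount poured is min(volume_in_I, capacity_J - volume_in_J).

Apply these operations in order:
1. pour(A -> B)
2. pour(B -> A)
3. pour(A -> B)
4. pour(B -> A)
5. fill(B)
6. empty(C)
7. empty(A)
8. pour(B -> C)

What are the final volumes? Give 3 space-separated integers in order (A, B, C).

Step 1: pour(A -> B) -> (A=0 B=5 C=6)
Step 2: pour(B -> A) -> (A=5 B=0 C=6)
Step 3: pour(A -> B) -> (A=0 B=5 C=6)
Step 4: pour(B -> A) -> (A=5 B=0 C=6)
Step 5: fill(B) -> (A=5 B=10 C=6)
Step 6: empty(C) -> (A=5 B=10 C=0)
Step 7: empty(A) -> (A=0 B=10 C=0)
Step 8: pour(B -> C) -> (A=0 B=0 C=10)

Answer: 0 0 10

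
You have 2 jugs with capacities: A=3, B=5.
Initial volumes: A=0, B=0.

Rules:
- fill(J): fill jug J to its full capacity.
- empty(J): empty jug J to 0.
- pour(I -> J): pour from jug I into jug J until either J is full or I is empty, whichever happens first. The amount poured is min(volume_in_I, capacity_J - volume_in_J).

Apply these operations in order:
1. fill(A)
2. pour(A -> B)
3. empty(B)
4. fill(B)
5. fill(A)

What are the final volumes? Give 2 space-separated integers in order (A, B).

Step 1: fill(A) -> (A=3 B=0)
Step 2: pour(A -> B) -> (A=0 B=3)
Step 3: empty(B) -> (A=0 B=0)
Step 4: fill(B) -> (A=0 B=5)
Step 5: fill(A) -> (A=3 B=5)

Answer: 3 5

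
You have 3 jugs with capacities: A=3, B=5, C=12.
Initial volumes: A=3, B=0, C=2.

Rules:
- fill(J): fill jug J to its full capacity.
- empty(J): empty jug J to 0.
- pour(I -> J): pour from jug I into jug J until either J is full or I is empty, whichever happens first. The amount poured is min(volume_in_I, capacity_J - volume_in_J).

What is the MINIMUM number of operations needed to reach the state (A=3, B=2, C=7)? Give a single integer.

BFS from (A=3, B=0, C=2). One shortest path:
  1. empty(A) -> (A=0 B=0 C=2)
  2. fill(C) -> (A=0 B=0 C=12)
  3. pour(C -> B) -> (A=0 B=5 C=7)
  4. pour(B -> A) -> (A=3 B=2 C=7)
Reached target in 4 moves.

Answer: 4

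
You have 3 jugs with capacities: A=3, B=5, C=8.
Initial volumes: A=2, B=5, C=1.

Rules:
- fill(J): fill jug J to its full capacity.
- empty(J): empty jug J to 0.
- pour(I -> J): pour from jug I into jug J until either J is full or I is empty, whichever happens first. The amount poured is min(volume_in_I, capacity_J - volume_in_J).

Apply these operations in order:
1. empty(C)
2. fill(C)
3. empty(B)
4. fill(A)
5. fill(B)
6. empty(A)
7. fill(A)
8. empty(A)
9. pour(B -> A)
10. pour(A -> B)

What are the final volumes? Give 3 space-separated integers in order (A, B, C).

Step 1: empty(C) -> (A=2 B=5 C=0)
Step 2: fill(C) -> (A=2 B=5 C=8)
Step 3: empty(B) -> (A=2 B=0 C=8)
Step 4: fill(A) -> (A=3 B=0 C=8)
Step 5: fill(B) -> (A=3 B=5 C=8)
Step 6: empty(A) -> (A=0 B=5 C=8)
Step 7: fill(A) -> (A=3 B=5 C=8)
Step 8: empty(A) -> (A=0 B=5 C=8)
Step 9: pour(B -> A) -> (A=3 B=2 C=8)
Step 10: pour(A -> B) -> (A=0 B=5 C=8)

Answer: 0 5 8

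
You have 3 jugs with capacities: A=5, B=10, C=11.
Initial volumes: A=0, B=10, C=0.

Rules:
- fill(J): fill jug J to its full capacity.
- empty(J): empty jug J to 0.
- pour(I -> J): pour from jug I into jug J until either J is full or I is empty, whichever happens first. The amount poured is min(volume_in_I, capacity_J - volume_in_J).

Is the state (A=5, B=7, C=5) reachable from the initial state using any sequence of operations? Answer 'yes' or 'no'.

BFS from (A=0, B=10, C=0):
  1. empty(B) -> (A=0 B=0 C=0)
  2. fill(C) -> (A=0 B=0 C=11)
  3. pour(C -> A) -> (A=5 B=0 C=6)
  4. pour(C -> B) -> (A=5 B=6 C=0)
  5. fill(C) -> (A=5 B=6 C=11)
  6. pour(C -> B) -> (A=5 B=10 C=7)
  7. empty(B) -> (A=5 B=0 C=7)
  8. pour(C -> B) -> (A=5 B=7 C=0)
  9. pour(A -> C) -> (A=0 B=7 C=5)
  10. fill(A) -> (A=5 B=7 C=5)
Target reached → yes.

Answer: yes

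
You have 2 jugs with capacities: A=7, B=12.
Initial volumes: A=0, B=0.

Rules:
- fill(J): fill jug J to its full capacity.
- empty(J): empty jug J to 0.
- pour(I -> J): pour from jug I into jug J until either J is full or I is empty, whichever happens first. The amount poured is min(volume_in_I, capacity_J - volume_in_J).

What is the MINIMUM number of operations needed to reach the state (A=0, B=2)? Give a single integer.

Answer: 6

Derivation:
BFS from (A=0, B=0). One shortest path:
  1. fill(A) -> (A=7 B=0)
  2. pour(A -> B) -> (A=0 B=7)
  3. fill(A) -> (A=7 B=7)
  4. pour(A -> B) -> (A=2 B=12)
  5. empty(B) -> (A=2 B=0)
  6. pour(A -> B) -> (A=0 B=2)
Reached target in 6 moves.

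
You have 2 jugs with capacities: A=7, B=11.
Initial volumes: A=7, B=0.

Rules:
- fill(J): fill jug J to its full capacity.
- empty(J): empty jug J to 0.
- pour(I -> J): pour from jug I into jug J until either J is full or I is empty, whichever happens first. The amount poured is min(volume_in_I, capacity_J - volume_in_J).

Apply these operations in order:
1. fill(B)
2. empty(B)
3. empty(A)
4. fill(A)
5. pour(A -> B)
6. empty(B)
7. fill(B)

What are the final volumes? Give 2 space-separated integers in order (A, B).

Answer: 0 11

Derivation:
Step 1: fill(B) -> (A=7 B=11)
Step 2: empty(B) -> (A=7 B=0)
Step 3: empty(A) -> (A=0 B=0)
Step 4: fill(A) -> (A=7 B=0)
Step 5: pour(A -> B) -> (A=0 B=7)
Step 6: empty(B) -> (A=0 B=0)
Step 7: fill(B) -> (A=0 B=11)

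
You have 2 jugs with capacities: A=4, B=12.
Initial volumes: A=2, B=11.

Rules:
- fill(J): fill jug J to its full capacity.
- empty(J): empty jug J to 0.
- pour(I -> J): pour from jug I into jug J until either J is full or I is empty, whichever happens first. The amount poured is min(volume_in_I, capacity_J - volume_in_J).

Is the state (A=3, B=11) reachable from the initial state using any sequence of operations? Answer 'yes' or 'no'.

BFS explored all 33 reachable states.
Reachable set includes: (0,0), (0,1), (0,2), (0,3), (0,4), (0,5), (0,6), (0,7), (0,8), (0,9), (0,10), (0,11) ...
Target (A=3, B=11) not in reachable set → no.

Answer: no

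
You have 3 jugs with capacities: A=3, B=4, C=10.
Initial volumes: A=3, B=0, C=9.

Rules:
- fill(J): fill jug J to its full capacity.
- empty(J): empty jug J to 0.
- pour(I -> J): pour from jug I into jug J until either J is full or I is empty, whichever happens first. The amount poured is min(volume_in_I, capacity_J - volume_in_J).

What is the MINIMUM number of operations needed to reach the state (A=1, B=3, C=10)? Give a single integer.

Answer: 7

Derivation:
BFS from (A=3, B=0, C=9). One shortest path:
  1. empty(A) -> (A=0 B=0 C=9)
  2. fill(B) -> (A=0 B=4 C=9)
  3. pour(B -> A) -> (A=3 B=1 C=9)
  4. empty(A) -> (A=0 B=1 C=9)
  5. pour(B -> A) -> (A=1 B=0 C=9)
  6. fill(B) -> (A=1 B=4 C=9)
  7. pour(B -> C) -> (A=1 B=3 C=10)
Reached target in 7 moves.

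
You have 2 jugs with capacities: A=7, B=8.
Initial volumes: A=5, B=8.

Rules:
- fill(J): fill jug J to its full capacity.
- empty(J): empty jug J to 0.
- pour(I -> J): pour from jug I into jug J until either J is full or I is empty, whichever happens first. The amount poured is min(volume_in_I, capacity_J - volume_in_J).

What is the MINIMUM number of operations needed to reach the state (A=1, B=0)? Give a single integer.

Answer: 4

Derivation:
BFS from (A=5, B=8). One shortest path:
  1. empty(A) -> (A=0 B=8)
  2. pour(B -> A) -> (A=7 B=1)
  3. empty(A) -> (A=0 B=1)
  4. pour(B -> A) -> (A=1 B=0)
Reached target in 4 moves.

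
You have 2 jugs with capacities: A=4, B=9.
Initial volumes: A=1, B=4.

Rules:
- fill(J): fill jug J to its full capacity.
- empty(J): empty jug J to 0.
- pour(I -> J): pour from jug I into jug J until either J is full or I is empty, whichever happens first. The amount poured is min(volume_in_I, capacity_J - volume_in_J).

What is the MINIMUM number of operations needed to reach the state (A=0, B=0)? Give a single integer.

BFS from (A=1, B=4). One shortest path:
  1. empty(A) -> (A=0 B=4)
  2. empty(B) -> (A=0 B=0)
Reached target in 2 moves.

Answer: 2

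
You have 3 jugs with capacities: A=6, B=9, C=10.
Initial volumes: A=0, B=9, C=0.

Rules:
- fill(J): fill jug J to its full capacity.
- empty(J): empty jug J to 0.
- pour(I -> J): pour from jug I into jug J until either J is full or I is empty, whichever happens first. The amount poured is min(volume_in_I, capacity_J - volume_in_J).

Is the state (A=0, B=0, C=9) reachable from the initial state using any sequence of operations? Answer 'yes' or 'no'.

BFS from (A=0, B=9, C=0):
  1. pour(B -> C) -> (A=0 B=0 C=9)
Target reached → yes.

Answer: yes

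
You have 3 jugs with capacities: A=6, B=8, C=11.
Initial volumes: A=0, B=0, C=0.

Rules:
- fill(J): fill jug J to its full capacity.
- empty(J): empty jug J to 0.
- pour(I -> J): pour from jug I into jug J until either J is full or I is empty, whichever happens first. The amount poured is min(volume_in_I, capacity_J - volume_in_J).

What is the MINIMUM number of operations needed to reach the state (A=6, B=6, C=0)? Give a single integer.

Answer: 3

Derivation:
BFS from (A=0, B=0, C=0). One shortest path:
  1. fill(A) -> (A=6 B=0 C=0)
  2. pour(A -> B) -> (A=0 B=6 C=0)
  3. fill(A) -> (A=6 B=6 C=0)
Reached target in 3 moves.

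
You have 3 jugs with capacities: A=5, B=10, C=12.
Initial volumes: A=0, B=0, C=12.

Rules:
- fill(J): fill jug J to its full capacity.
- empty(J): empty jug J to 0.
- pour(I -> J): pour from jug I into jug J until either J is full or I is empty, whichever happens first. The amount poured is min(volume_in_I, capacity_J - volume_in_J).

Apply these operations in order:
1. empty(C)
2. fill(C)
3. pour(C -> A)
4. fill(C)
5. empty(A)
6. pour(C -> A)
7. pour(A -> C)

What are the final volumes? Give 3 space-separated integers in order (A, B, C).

Step 1: empty(C) -> (A=0 B=0 C=0)
Step 2: fill(C) -> (A=0 B=0 C=12)
Step 3: pour(C -> A) -> (A=5 B=0 C=7)
Step 4: fill(C) -> (A=5 B=0 C=12)
Step 5: empty(A) -> (A=0 B=0 C=12)
Step 6: pour(C -> A) -> (A=5 B=0 C=7)
Step 7: pour(A -> C) -> (A=0 B=0 C=12)

Answer: 0 0 12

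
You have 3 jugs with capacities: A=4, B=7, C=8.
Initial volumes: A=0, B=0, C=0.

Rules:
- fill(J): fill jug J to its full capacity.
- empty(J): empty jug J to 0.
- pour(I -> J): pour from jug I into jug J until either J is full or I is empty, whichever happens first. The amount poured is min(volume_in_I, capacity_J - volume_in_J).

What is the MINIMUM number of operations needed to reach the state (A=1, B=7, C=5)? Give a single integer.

Answer: 8

Derivation:
BFS from (A=0, B=0, C=0). One shortest path:
  1. fill(A) -> (A=4 B=0 C=0)
  2. fill(C) -> (A=4 B=0 C=8)
  3. pour(C -> B) -> (A=4 B=7 C=1)
  4. empty(B) -> (A=4 B=0 C=1)
  5. pour(A -> B) -> (A=0 B=4 C=1)
  6. pour(C -> A) -> (A=1 B=4 C=0)
  7. fill(C) -> (A=1 B=4 C=8)
  8. pour(C -> B) -> (A=1 B=7 C=5)
Reached target in 8 moves.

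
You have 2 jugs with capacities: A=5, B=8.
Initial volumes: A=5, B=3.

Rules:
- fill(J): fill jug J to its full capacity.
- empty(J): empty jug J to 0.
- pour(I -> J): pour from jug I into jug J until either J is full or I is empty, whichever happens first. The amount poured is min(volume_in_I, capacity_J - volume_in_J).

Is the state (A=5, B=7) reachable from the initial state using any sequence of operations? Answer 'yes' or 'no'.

Answer: yes

Derivation:
BFS from (A=5, B=3):
  1. empty(B) -> (A=5 B=0)
  2. pour(A -> B) -> (A=0 B=5)
  3. fill(A) -> (A=5 B=5)
  4. pour(A -> B) -> (A=2 B=8)
  5. empty(B) -> (A=2 B=0)
  6. pour(A -> B) -> (A=0 B=2)
  7. fill(A) -> (A=5 B=2)
  8. pour(A -> B) -> (A=0 B=7)
  9. fill(A) -> (A=5 B=7)
Target reached → yes.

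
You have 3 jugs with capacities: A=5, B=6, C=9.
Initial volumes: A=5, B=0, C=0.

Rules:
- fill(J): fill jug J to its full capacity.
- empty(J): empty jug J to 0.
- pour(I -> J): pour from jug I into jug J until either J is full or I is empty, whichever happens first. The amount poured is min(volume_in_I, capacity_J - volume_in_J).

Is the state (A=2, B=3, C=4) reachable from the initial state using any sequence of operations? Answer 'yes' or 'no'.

BFS explored all 260 reachable states.
Reachable set includes: (0,0,0), (0,0,1), (0,0,2), (0,0,3), (0,0,4), (0,0,5), (0,0,6), (0,0,7), (0,0,8), (0,0,9), (0,1,0), (0,1,1) ...
Target (A=2, B=3, C=4) not in reachable set → no.

Answer: no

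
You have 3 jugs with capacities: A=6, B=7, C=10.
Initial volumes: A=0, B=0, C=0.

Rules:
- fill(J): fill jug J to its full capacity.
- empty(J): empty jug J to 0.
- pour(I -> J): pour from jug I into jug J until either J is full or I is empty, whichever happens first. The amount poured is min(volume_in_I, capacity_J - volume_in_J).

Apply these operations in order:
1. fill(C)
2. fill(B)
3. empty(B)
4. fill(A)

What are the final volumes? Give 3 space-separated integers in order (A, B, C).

Answer: 6 0 10

Derivation:
Step 1: fill(C) -> (A=0 B=0 C=10)
Step 2: fill(B) -> (A=0 B=7 C=10)
Step 3: empty(B) -> (A=0 B=0 C=10)
Step 4: fill(A) -> (A=6 B=0 C=10)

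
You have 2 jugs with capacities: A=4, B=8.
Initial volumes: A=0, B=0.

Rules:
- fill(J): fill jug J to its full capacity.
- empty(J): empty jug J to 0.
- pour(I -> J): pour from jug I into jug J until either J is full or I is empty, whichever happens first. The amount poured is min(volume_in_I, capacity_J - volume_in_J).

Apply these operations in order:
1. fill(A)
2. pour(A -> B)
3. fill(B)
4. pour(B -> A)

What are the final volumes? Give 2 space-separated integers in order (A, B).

Step 1: fill(A) -> (A=4 B=0)
Step 2: pour(A -> B) -> (A=0 B=4)
Step 3: fill(B) -> (A=0 B=8)
Step 4: pour(B -> A) -> (A=4 B=4)

Answer: 4 4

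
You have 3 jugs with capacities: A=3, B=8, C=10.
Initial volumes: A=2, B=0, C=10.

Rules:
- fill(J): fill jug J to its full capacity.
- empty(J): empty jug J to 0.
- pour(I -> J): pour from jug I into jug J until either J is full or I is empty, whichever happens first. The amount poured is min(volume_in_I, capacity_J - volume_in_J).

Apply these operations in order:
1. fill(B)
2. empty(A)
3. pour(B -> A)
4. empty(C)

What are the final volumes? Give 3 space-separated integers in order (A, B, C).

Step 1: fill(B) -> (A=2 B=8 C=10)
Step 2: empty(A) -> (A=0 B=8 C=10)
Step 3: pour(B -> A) -> (A=3 B=5 C=10)
Step 4: empty(C) -> (A=3 B=5 C=0)

Answer: 3 5 0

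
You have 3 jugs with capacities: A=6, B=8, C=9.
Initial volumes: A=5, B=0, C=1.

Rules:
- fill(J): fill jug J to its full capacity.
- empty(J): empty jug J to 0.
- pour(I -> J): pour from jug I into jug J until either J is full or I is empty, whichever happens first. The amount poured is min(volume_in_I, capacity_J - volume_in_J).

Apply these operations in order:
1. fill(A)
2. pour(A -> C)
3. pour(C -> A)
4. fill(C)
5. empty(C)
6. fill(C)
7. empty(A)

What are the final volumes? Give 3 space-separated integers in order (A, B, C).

Answer: 0 0 9

Derivation:
Step 1: fill(A) -> (A=6 B=0 C=1)
Step 2: pour(A -> C) -> (A=0 B=0 C=7)
Step 3: pour(C -> A) -> (A=6 B=0 C=1)
Step 4: fill(C) -> (A=6 B=0 C=9)
Step 5: empty(C) -> (A=6 B=0 C=0)
Step 6: fill(C) -> (A=6 B=0 C=9)
Step 7: empty(A) -> (A=0 B=0 C=9)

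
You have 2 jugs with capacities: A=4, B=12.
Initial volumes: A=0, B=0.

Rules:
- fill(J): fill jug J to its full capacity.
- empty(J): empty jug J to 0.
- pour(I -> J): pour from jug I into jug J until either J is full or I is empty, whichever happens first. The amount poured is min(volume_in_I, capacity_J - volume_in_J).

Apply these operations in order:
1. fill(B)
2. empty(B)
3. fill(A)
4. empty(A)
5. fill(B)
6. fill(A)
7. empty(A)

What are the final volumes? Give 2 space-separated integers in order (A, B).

Answer: 0 12

Derivation:
Step 1: fill(B) -> (A=0 B=12)
Step 2: empty(B) -> (A=0 B=0)
Step 3: fill(A) -> (A=4 B=0)
Step 4: empty(A) -> (A=0 B=0)
Step 5: fill(B) -> (A=0 B=12)
Step 6: fill(A) -> (A=4 B=12)
Step 7: empty(A) -> (A=0 B=12)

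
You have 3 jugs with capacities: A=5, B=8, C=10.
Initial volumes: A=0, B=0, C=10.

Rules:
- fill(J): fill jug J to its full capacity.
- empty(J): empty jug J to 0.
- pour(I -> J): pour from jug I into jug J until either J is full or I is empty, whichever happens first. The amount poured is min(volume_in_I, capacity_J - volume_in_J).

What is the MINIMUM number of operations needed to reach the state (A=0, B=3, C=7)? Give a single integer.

Answer: 3

Derivation:
BFS from (A=0, B=0, C=10). One shortest path:
  1. pour(C -> B) -> (A=0 B=8 C=2)
  2. pour(B -> A) -> (A=5 B=3 C=2)
  3. pour(A -> C) -> (A=0 B=3 C=7)
Reached target in 3 moves.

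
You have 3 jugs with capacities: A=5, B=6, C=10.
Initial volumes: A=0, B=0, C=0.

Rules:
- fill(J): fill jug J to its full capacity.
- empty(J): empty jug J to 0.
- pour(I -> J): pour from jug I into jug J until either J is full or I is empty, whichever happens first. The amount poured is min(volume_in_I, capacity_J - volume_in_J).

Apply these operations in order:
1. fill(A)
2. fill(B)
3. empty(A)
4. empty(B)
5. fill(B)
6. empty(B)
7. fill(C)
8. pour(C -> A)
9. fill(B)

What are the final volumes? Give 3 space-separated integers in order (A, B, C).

Step 1: fill(A) -> (A=5 B=0 C=0)
Step 2: fill(B) -> (A=5 B=6 C=0)
Step 3: empty(A) -> (A=0 B=6 C=0)
Step 4: empty(B) -> (A=0 B=0 C=0)
Step 5: fill(B) -> (A=0 B=6 C=0)
Step 6: empty(B) -> (A=0 B=0 C=0)
Step 7: fill(C) -> (A=0 B=0 C=10)
Step 8: pour(C -> A) -> (A=5 B=0 C=5)
Step 9: fill(B) -> (A=5 B=6 C=5)

Answer: 5 6 5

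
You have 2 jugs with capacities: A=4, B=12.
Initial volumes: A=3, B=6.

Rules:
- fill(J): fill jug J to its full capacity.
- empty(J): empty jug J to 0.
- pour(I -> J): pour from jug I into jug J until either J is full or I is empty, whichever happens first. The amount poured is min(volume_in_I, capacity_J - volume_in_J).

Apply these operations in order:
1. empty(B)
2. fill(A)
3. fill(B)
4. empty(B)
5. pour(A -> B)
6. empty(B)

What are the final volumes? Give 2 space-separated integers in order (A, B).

Step 1: empty(B) -> (A=3 B=0)
Step 2: fill(A) -> (A=4 B=0)
Step 3: fill(B) -> (A=4 B=12)
Step 4: empty(B) -> (A=4 B=0)
Step 5: pour(A -> B) -> (A=0 B=4)
Step 6: empty(B) -> (A=0 B=0)

Answer: 0 0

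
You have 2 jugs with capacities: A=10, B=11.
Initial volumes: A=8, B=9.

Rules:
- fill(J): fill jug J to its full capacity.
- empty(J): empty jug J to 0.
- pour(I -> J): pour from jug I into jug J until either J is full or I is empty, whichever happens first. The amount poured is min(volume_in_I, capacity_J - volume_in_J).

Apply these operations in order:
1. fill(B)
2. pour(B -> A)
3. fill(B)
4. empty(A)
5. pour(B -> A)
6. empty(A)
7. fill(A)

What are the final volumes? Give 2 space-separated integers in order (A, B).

Answer: 10 1

Derivation:
Step 1: fill(B) -> (A=8 B=11)
Step 2: pour(B -> A) -> (A=10 B=9)
Step 3: fill(B) -> (A=10 B=11)
Step 4: empty(A) -> (A=0 B=11)
Step 5: pour(B -> A) -> (A=10 B=1)
Step 6: empty(A) -> (A=0 B=1)
Step 7: fill(A) -> (A=10 B=1)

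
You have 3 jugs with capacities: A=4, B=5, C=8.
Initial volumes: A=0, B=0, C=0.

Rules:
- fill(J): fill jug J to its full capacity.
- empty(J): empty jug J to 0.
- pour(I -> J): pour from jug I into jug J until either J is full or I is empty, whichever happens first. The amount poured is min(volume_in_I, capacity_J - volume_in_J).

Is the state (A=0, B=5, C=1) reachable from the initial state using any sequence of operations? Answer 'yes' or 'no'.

BFS from (A=0, B=0, C=0):
  1. fill(B) -> (A=0 B=5 C=0)
  2. pour(B -> A) -> (A=4 B=1 C=0)
  3. empty(A) -> (A=0 B=1 C=0)
  4. pour(B -> C) -> (A=0 B=0 C=1)
  5. fill(B) -> (A=0 B=5 C=1)
Target reached → yes.

Answer: yes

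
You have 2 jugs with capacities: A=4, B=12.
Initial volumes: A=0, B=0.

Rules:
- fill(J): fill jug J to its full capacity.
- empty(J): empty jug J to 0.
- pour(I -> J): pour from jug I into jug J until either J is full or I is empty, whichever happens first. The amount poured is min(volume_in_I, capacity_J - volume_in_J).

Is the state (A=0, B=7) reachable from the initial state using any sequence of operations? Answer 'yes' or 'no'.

BFS explored all 8 reachable states.
Reachable set includes: (0,0), (0,4), (0,8), (0,12), (4,0), (4,4), (4,8), (4,12)
Target (A=0, B=7) not in reachable set → no.

Answer: no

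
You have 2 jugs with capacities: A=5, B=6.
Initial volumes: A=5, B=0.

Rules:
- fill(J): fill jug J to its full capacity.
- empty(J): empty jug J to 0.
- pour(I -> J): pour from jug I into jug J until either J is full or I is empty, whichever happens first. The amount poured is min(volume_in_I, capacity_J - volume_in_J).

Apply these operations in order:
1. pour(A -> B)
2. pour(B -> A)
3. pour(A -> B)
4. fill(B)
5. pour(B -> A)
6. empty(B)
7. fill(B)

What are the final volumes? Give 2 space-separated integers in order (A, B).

Step 1: pour(A -> B) -> (A=0 B=5)
Step 2: pour(B -> A) -> (A=5 B=0)
Step 3: pour(A -> B) -> (A=0 B=5)
Step 4: fill(B) -> (A=0 B=6)
Step 5: pour(B -> A) -> (A=5 B=1)
Step 6: empty(B) -> (A=5 B=0)
Step 7: fill(B) -> (A=5 B=6)

Answer: 5 6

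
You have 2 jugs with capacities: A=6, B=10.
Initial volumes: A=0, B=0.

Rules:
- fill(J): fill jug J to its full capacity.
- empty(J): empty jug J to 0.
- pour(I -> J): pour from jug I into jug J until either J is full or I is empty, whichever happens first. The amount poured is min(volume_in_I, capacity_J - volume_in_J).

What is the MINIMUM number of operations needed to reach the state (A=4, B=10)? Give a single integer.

BFS from (A=0, B=0). One shortest path:
  1. fill(B) -> (A=0 B=10)
  2. pour(B -> A) -> (A=6 B=4)
  3. empty(A) -> (A=0 B=4)
  4. pour(B -> A) -> (A=4 B=0)
  5. fill(B) -> (A=4 B=10)
Reached target in 5 moves.

Answer: 5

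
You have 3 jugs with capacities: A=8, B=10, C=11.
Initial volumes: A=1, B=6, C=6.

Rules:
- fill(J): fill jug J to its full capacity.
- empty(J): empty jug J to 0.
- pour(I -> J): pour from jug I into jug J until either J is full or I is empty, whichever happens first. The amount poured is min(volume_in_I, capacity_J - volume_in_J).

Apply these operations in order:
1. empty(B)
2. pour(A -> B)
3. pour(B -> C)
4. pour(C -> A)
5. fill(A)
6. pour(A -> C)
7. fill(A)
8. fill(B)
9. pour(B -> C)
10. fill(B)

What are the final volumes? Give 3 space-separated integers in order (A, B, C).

Step 1: empty(B) -> (A=1 B=0 C=6)
Step 2: pour(A -> B) -> (A=0 B=1 C=6)
Step 3: pour(B -> C) -> (A=0 B=0 C=7)
Step 4: pour(C -> A) -> (A=7 B=0 C=0)
Step 5: fill(A) -> (A=8 B=0 C=0)
Step 6: pour(A -> C) -> (A=0 B=0 C=8)
Step 7: fill(A) -> (A=8 B=0 C=8)
Step 8: fill(B) -> (A=8 B=10 C=8)
Step 9: pour(B -> C) -> (A=8 B=7 C=11)
Step 10: fill(B) -> (A=8 B=10 C=11)

Answer: 8 10 11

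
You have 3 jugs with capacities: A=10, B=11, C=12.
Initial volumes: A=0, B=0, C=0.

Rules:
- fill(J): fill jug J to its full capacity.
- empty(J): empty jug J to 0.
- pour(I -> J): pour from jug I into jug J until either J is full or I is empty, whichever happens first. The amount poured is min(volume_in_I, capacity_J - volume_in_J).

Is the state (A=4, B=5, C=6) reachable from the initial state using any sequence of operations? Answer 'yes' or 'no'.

BFS explored all 726 reachable states.
Reachable set includes: (0,0,0), (0,0,1), (0,0,2), (0,0,3), (0,0,4), (0,0,5), (0,0,6), (0,0,7), (0,0,8), (0,0,9), (0,0,10), (0,0,11) ...
Target (A=4, B=5, C=6) not in reachable set → no.

Answer: no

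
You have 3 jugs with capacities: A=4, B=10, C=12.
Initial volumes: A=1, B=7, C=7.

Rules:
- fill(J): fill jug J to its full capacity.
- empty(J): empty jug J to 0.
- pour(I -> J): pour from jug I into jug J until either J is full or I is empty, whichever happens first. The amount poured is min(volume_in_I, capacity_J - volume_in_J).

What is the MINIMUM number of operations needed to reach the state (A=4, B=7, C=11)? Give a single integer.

Answer: 3

Derivation:
BFS from (A=1, B=7, C=7). One shortest path:
  1. fill(A) -> (A=4 B=7 C=7)
  2. pour(A -> C) -> (A=0 B=7 C=11)
  3. fill(A) -> (A=4 B=7 C=11)
Reached target in 3 moves.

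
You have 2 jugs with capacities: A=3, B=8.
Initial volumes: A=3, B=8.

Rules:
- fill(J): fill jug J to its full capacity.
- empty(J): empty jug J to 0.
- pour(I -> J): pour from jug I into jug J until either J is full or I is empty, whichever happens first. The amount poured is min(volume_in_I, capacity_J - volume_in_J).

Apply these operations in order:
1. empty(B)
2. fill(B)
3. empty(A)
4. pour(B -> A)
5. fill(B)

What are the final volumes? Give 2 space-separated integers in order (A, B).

Answer: 3 8

Derivation:
Step 1: empty(B) -> (A=3 B=0)
Step 2: fill(B) -> (A=3 B=8)
Step 3: empty(A) -> (A=0 B=8)
Step 4: pour(B -> A) -> (A=3 B=5)
Step 5: fill(B) -> (A=3 B=8)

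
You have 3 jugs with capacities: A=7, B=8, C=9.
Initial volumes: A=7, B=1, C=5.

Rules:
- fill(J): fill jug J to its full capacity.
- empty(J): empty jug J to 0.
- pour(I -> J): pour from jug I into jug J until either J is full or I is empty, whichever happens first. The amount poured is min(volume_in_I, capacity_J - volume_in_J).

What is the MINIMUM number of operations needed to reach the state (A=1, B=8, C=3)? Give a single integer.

BFS from (A=7, B=1, C=5). One shortest path:
  1. pour(A -> C) -> (A=3 B=1 C=9)
  2. empty(C) -> (A=3 B=1 C=0)
  3. pour(A -> C) -> (A=0 B=1 C=3)
  4. pour(B -> A) -> (A=1 B=0 C=3)
  5. fill(B) -> (A=1 B=8 C=3)
Reached target in 5 moves.

Answer: 5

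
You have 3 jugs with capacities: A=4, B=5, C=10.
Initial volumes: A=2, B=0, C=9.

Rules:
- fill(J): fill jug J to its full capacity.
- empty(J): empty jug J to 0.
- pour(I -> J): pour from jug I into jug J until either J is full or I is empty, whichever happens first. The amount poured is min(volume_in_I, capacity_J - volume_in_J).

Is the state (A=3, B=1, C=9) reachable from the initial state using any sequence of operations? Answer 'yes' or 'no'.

BFS explored all 222 reachable states.
Reachable set includes: (0,0,0), (0,0,1), (0,0,2), (0,0,3), (0,0,4), (0,0,5), (0,0,6), (0,0,7), (0,0,8), (0,0,9), (0,0,10), (0,1,0) ...
Target (A=3, B=1, C=9) not in reachable set → no.

Answer: no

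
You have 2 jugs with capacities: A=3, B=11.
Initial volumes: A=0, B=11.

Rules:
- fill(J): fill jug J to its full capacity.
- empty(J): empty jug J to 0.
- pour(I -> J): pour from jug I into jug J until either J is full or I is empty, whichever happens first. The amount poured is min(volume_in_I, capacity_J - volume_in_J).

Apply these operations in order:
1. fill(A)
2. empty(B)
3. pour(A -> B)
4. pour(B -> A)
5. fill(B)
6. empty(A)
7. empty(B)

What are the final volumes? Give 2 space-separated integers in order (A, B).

Step 1: fill(A) -> (A=3 B=11)
Step 2: empty(B) -> (A=3 B=0)
Step 3: pour(A -> B) -> (A=0 B=3)
Step 4: pour(B -> A) -> (A=3 B=0)
Step 5: fill(B) -> (A=3 B=11)
Step 6: empty(A) -> (A=0 B=11)
Step 7: empty(B) -> (A=0 B=0)

Answer: 0 0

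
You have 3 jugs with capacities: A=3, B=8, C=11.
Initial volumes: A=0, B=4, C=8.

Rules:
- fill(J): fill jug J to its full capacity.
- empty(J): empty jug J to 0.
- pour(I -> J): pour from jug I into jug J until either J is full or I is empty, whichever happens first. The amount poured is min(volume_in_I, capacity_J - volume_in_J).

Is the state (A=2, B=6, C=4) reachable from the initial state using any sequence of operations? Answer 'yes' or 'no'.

Answer: no

Derivation:
BFS explored all 292 reachable states.
Reachable set includes: (0,0,0), (0,0,1), (0,0,2), (0,0,3), (0,0,4), (0,0,5), (0,0,6), (0,0,7), (0,0,8), (0,0,9), (0,0,10), (0,0,11) ...
Target (A=2, B=6, C=4) not in reachable set → no.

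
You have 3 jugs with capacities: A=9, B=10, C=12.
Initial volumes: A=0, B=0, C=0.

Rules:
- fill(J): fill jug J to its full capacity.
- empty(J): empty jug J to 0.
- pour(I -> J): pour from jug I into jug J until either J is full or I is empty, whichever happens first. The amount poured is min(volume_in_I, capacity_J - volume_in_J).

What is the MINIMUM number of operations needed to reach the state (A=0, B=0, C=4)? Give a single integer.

BFS from (A=0, B=0, C=0). One shortest path:
  1. fill(B) -> (A=0 B=10 C=0)
  2. fill(C) -> (A=0 B=10 C=12)
  3. pour(B -> A) -> (A=9 B=1 C=12)
  4. empty(A) -> (A=0 B=1 C=12)
  5. pour(B -> A) -> (A=1 B=0 C=12)
  6. pour(C -> A) -> (A=9 B=0 C=4)
  7. empty(A) -> (A=0 B=0 C=4)
Reached target in 7 moves.

Answer: 7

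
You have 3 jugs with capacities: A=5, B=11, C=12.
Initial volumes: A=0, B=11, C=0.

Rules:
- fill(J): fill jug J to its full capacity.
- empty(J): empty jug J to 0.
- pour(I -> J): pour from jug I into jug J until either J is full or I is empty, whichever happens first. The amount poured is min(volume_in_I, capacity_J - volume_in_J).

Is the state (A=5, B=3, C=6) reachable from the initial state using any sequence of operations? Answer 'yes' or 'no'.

Answer: yes

Derivation:
BFS from (A=0, B=11, C=0):
  1. fill(A) -> (A=5 B=11 C=0)
  2. pour(A -> C) -> (A=0 B=11 C=5)
  3. fill(A) -> (A=5 B=11 C=5)
  4. pour(A -> C) -> (A=0 B=11 C=10)
  5. fill(A) -> (A=5 B=11 C=10)
  6. pour(A -> C) -> (A=3 B=11 C=12)
  7. empty(C) -> (A=3 B=11 C=0)
  8. pour(B -> C) -> (A=3 B=0 C=11)
  9. pour(A -> B) -> (A=0 B=3 C=11)
  10. pour(C -> A) -> (A=5 B=3 C=6)
Target reached → yes.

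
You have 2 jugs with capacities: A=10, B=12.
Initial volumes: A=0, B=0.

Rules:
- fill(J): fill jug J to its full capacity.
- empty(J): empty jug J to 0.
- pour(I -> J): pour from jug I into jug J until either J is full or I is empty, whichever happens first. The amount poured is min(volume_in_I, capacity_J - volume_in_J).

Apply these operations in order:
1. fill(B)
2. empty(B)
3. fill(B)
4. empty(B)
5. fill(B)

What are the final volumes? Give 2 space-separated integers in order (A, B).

Answer: 0 12

Derivation:
Step 1: fill(B) -> (A=0 B=12)
Step 2: empty(B) -> (A=0 B=0)
Step 3: fill(B) -> (A=0 B=12)
Step 4: empty(B) -> (A=0 B=0)
Step 5: fill(B) -> (A=0 B=12)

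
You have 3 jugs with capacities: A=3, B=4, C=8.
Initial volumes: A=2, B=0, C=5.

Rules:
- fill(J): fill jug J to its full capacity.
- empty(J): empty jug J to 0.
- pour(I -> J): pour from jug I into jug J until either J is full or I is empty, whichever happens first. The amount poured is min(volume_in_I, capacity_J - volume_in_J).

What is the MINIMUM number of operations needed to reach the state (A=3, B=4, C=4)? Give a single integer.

Answer: 2

Derivation:
BFS from (A=2, B=0, C=5). One shortest path:
  1. fill(B) -> (A=2 B=4 C=5)
  2. pour(C -> A) -> (A=3 B=4 C=4)
Reached target in 2 moves.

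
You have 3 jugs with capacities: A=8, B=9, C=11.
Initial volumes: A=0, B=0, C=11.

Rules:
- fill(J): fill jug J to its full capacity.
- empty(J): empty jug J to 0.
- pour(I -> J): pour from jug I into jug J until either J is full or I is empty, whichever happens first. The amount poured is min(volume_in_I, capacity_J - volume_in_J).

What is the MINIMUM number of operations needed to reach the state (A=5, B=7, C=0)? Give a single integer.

BFS from (A=0, B=0, C=11). One shortest path:
  1. pour(C -> B) -> (A=0 B=9 C=2)
  2. pour(C -> A) -> (A=2 B=9 C=0)
  3. pour(B -> C) -> (A=2 B=0 C=9)
  4. fill(B) -> (A=2 B=9 C=9)
  5. pour(B -> C) -> (A=2 B=7 C=11)
  6. pour(C -> A) -> (A=8 B=7 C=5)
  7. empty(A) -> (A=0 B=7 C=5)
  8. pour(C -> A) -> (A=5 B=7 C=0)
Reached target in 8 moves.

Answer: 8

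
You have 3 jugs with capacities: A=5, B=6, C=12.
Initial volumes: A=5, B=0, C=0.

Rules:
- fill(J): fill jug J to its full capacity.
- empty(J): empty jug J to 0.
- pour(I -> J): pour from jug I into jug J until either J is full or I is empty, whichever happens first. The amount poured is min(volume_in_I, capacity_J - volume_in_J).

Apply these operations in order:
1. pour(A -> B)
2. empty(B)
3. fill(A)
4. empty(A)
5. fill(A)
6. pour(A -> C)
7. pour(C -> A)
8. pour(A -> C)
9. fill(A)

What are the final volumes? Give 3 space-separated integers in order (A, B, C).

Step 1: pour(A -> B) -> (A=0 B=5 C=0)
Step 2: empty(B) -> (A=0 B=0 C=0)
Step 3: fill(A) -> (A=5 B=0 C=0)
Step 4: empty(A) -> (A=0 B=0 C=0)
Step 5: fill(A) -> (A=5 B=0 C=0)
Step 6: pour(A -> C) -> (A=0 B=0 C=5)
Step 7: pour(C -> A) -> (A=5 B=0 C=0)
Step 8: pour(A -> C) -> (A=0 B=0 C=5)
Step 9: fill(A) -> (A=5 B=0 C=5)

Answer: 5 0 5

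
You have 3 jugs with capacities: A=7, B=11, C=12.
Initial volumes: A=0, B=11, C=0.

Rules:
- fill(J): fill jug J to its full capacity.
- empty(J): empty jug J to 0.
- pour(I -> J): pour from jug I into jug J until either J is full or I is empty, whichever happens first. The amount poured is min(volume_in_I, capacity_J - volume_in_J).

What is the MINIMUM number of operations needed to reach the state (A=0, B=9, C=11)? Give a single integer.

Answer: 8

Derivation:
BFS from (A=0, B=11, C=0). One shortest path:
  1. fill(C) -> (A=0 B=11 C=12)
  2. pour(C -> A) -> (A=7 B=11 C=5)
  3. empty(A) -> (A=0 B=11 C=5)
  4. pour(C -> A) -> (A=5 B=11 C=0)
  5. pour(B -> C) -> (A=5 B=0 C=11)
  6. fill(B) -> (A=5 B=11 C=11)
  7. pour(B -> A) -> (A=7 B=9 C=11)
  8. empty(A) -> (A=0 B=9 C=11)
Reached target in 8 moves.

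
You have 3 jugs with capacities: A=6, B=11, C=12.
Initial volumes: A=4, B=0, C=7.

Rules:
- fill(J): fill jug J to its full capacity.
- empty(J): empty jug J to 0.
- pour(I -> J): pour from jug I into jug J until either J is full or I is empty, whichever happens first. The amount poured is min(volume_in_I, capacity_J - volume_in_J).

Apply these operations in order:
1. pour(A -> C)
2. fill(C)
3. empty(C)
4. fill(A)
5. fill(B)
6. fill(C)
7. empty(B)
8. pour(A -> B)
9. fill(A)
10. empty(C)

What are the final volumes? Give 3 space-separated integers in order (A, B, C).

Answer: 6 6 0

Derivation:
Step 1: pour(A -> C) -> (A=0 B=0 C=11)
Step 2: fill(C) -> (A=0 B=0 C=12)
Step 3: empty(C) -> (A=0 B=0 C=0)
Step 4: fill(A) -> (A=6 B=0 C=0)
Step 5: fill(B) -> (A=6 B=11 C=0)
Step 6: fill(C) -> (A=6 B=11 C=12)
Step 7: empty(B) -> (A=6 B=0 C=12)
Step 8: pour(A -> B) -> (A=0 B=6 C=12)
Step 9: fill(A) -> (A=6 B=6 C=12)
Step 10: empty(C) -> (A=6 B=6 C=0)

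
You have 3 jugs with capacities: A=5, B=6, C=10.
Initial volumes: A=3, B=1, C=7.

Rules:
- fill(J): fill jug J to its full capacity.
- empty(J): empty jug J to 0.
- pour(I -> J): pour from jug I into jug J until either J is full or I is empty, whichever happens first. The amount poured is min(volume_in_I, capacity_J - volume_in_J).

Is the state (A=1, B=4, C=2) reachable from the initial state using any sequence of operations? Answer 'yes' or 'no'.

Answer: no

Derivation:
BFS explored all 283 reachable states.
Reachable set includes: (0,0,0), (0,0,1), (0,0,2), (0,0,3), (0,0,4), (0,0,5), (0,0,6), (0,0,7), (0,0,8), (0,0,9), (0,0,10), (0,1,0) ...
Target (A=1, B=4, C=2) not in reachable set → no.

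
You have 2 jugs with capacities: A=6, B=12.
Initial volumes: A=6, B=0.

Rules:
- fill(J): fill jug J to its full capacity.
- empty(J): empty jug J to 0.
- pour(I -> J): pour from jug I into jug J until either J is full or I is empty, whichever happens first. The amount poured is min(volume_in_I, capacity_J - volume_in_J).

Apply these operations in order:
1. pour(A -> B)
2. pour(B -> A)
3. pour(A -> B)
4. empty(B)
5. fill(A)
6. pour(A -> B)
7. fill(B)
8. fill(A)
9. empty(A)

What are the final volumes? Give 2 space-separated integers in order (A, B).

Answer: 0 12

Derivation:
Step 1: pour(A -> B) -> (A=0 B=6)
Step 2: pour(B -> A) -> (A=6 B=0)
Step 3: pour(A -> B) -> (A=0 B=6)
Step 4: empty(B) -> (A=0 B=0)
Step 5: fill(A) -> (A=6 B=0)
Step 6: pour(A -> B) -> (A=0 B=6)
Step 7: fill(B) -> (A=0 B=12)
Step 8: fill(A) -> (A=6 B=12)
Step 9: empty(A) -> (A=0 B=12)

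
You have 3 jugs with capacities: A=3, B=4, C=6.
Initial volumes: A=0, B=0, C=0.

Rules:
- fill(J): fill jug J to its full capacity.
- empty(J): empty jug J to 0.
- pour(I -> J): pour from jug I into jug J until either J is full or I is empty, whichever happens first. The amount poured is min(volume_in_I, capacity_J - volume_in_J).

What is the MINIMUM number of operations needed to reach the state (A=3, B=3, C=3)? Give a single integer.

BFS from (A=0, B=0, C=0). One shortest path:
  1. fill(A) -> (A=3 B=0 C=0)
  2. fill(C) -> (A=3 B=0 C=6)
  3. pour(A -> B) -> (A=0 B=3 C=6)
  4. pour(C -> A) -> (A=3 B=3 C=3)
Reached target in 4 moves.

Answer: 4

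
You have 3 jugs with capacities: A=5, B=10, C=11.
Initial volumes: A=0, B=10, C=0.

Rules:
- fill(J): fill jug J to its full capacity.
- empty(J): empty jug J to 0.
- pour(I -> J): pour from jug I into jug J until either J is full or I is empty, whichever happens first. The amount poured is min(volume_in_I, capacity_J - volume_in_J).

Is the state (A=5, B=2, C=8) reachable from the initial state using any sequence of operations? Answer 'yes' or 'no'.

BFS from (A=0, B=10, C=0):
  1. fill(A) -> (A=5 B=10 C=0)
  2. pour(B -> C) -> (A=5 B=0 C=10)
  3. fill(B) -> (A=5 B=10 C=10)
  4. pour(A -> C) -> (A=4 B=10 C=11)
  5. empty(C) -> (A=4 B=10 C=0)
  6. pour(B -> C) -> (A=4 B=0 C=10)
  7. pour(A -> C) -> (A=3 B=0 C=11)
  8. pour(C -> B) -> (A=3 B=10 C=1)
  9. empty(B) -> (A=3 B=0 C=1)
  10. pour(C -> B) -> (A=3 B=1 C=0)
  11. fill(C) -> (A=3 B=1 C=11)
  12. pour(C -> B) -> (A=3 B=10 C=2)
  13. empty(B) -> (A=3 B=0 C=2)
  14. pour(C -> B) -> (A=3 B=2 C=0)
  15. pour(A -> C) -> (A=0 B=2 C=3)
  16. fill(A) -> (A=5 B=2 C=3)
  17. pour(A -> C) -> (A=0 B=2 C=8)
  18. fill(A) -> (A=5 B=2 C=8)
Target reached → yes.

Answer: yes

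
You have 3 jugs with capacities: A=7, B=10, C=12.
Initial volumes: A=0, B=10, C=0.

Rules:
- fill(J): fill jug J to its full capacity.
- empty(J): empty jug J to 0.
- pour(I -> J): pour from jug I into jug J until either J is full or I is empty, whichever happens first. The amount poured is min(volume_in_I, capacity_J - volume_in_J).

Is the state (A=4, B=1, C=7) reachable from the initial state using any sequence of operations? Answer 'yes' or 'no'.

Answer: no

Derivation:
BFS explored all 550 reachable states.
Reachable set includes: (0,0,0), (0,0,1), (0,0,2), (0,0,3), (0,0,4), (0,0,5), (0,0,6), (0,0,7), (0,0,8), (0,0,9), (0,0,10), (0,0,11) ...
Target (A=4, B=1, C=7) not in reachable set → no.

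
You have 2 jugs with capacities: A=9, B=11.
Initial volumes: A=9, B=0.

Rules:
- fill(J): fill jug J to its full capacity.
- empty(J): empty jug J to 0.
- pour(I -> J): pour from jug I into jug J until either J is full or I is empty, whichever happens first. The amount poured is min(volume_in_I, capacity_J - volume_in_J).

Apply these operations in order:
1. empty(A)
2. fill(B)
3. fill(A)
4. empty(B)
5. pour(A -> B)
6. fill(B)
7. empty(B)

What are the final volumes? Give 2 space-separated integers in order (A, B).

Step 1: empty(A) -> (A=0 B=0)
Step 2: fill(B) -> (A=0 B=11)
Step 3: fill(A) -> (A=9 B=11)
Step 4: empty(B) -> (A=9 B=0)
Step 5: pour(A -> B) -> (A=0 B=9)
Step 6: fill(B) -> (A=0 B=11)
Step 7: empty(B) -> (A=0 B=0)

Answer: 0 0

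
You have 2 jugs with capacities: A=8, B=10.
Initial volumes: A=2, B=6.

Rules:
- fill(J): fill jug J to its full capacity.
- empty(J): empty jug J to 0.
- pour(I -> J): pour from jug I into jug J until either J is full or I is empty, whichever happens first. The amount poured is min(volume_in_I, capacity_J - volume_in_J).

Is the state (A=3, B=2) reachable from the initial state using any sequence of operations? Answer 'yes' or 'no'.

Answer: no

Derivation:
BFS explored all 19 reachable states.
Reachable set includes: (0,0), (0,2), (0,4), (0,6), (0,8), (0,10), (2,0), (2,6), (2,10), (4,0), (4,10), (6,0) ...
Target (A=3, B=2) not in reachable set → no.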